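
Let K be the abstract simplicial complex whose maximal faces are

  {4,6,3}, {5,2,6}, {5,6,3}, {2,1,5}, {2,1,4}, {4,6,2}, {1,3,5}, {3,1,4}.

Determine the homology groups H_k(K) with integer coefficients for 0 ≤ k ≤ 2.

H_0 = Z,  H_1 = 0,  H_2 = Z.

We work with the vertex ordering 1 < 2 < 3 < 4 < 5 < 6. The simplices of K, each written with vertices in increasing order, are:

  0-simplices (6): [1], [2], [3], [4], [5], [6]
  1-simplices (12): [1,2], [1,3], [1,4], [1,5], [2,4], [2,5], [2,6], [3,4], [3,5], [3,6], [4,6], [5,6]
  2-simplices (8): [1,2,4], [1,2,5], [1,3,4], [1,3,5], [2,4,6], [2,5,6], [3,4,6], [3,5,6]

giving chain groups C_0 ≅ Z^6, C_1 ≅ Z^12, C_2 ≅ Z^8.

∂_1: C_1 → C_0 sends each edge [p,q] (with p < q) to q − p.
The resulting 6×12 matrix has rank 5, and its Smith normal form has invariant factors (1,1,1,1,1).

Boundary ∂_2: C_2 → C_1 sends each 2-simplex [p,q,r] to [q,r] − [p,r] + [p,q]. For instance
  ∂[3,5,6] = [5,6] − [3,6] + [3,5],
  ∂[1,3,5] = [3,5] − [1,5] + [1,3].
This gives a 12×8 integer matrix of rank 7; reducing to Smith normal form yields diagonal entries (1,1,1,1,1,1,1).

From H_k ≅ ker(∂_k) / im(∂_{k+1}) we obtain:

  H_0: rank C_0 − rank ∂_1 = 6 − 5 = 1, and the invariant factors of ∂_1 are all 1, so H_0 = Z.
  H_1: rank ker ∂_1 − rank ∂_2 = (12 − 5) − 7 = 0, and the invariant factors of ∂_2 are all 1, so H_1 = 0.
  H_2: rank ker ∂_2 − rank ∂_3 = (8 − 7) − 0 = 1, and there is no ∂_3, so H_2 = Z.

As a check, the Euler characteristic is 6 − 12 + 8 = 2, which agrees with 1 − 0 + 1 = 2.
(K is a triangulation of the 2-sphere S^2.)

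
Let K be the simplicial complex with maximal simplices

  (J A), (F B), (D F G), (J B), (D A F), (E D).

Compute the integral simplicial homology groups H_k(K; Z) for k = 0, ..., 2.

H_0 ≅ Z,  H_1 ≅ Z,  H_2 = 0.

Order the vertices as A < B < D < E < F < G < J. Listing each simplex with vertices in this order, K has dimension 2 with simplices:

  0-simplices (7): A, B, D, E, F, G, J
  1-simplices (9): AD, AF, AJ, BF, BJ, DE, DF, DG, FG
  2-simplices (2): ADF, DFG

giving chain groups C_0 ≅ Z^7, C_1 ≅ Z^9, C_2 ≅ Z^2.

The boundary map ∂_1: C_1 → C_0 maps an edge to its endpoints' difference, ∂[p,q] = q − p.
The 7×9 boundary matrix has rank 6 and Smith normal form diag(1,1,1,1,1,1).

Boundary ∂_2: C_2 → C_1 acts by ∂[p,q,r] = [q,r] − [p,r] + [p,q]. For instance
  ∂ADF = DF − AF + AD,
  ∂DFG = FG − DG + DF.
As a 9×2 matrix over Z this has rank 2, with invariant factors (1,1).

Reading off H_k = ker ∂_k / im ∂_{k+1}:

  H_0: rank C_0 − rank ∂_1 = 7 − 6 = 1, and the invariant factors of ∂_1 are all 1, so H_0 = Z.
  H_1: rank ker ∂_1 − rank ∂_2 = (9 − 6) − 2 = 1, and the invariant factors of ∂_2 are all 1, so H_1 = Z.
  H_2: rank ker ∂_2 − rank ∂_3 = (2 − 2) − 0 = 0, and there is no ∂_3, so H_2 = 0.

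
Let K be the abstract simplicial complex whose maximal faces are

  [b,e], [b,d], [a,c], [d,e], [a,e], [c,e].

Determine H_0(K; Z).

H_0 = Z.

Fix the vertex order a < b < c < d < e and write every simplex with vertices in increasing order. Then dim K = 1 and the simplices of K are:

  0-simplices (5): a, b, c, d, e
  1-simplices (6): ac, ae, bd, be, ce, de

so the chain groups are C_0 ≅ Z^5, C_1 ≅ Z^6.

Boundary ∂_1: C_1 → C_0 maps an edge to its endpoints' difference, ∂[p,q] = q − p. For instance
  ∂be = e − b.
This gives a 5×6 integer matrix of rank 4; reducing to Smith normal form yields diagonal entries (1,1,1,1).

From H_k ≅ ker(∂_k) / im(∂_{k+1}) we obtain:

  H_0: rank C_0 − rank ∂_1 = 5 − 4 = 1, and the invariant factors of ∂_1 are all 1, so H_0 = Z.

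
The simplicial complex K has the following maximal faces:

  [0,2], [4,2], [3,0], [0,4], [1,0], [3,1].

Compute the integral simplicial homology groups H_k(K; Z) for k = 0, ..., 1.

Order the vertices as 0 < 1 < 2 < 3 < 4. Listing each simplex with vertices in this order, K has dimension 1 with simplices:

  0-simplices (5): [0], [1], [2], [3], [4]
  1-simplices (6): [0,1], [0,2], [0,3], [0,4], [1,3], [2,4]

so the chain groups are C_0 ≅ Z^5, C_1 ≅ Z^6.

Boundary ∂_1: C_1 → C_0 sends each edge [p,q] (with p < q) to q − p.
The 5×6 boundary matrix has rank 4 and Smith normal form diag(1,1,1,1).

Reading off H_k = ker ∂_k / im ∂_{k+1}:

  H_0: rank C_0 − rank ∂_1 = 5 − 4 = 1, and the invariant factors of ∂_1 are all 1, so H_0 ≅ Z.
  H_1: rank ker ∂_1 − rank ∂_2 = (6 − 4) − 0 = 2, and there is no ∂_2, so H_1 ≅ Z^2.

As a check, the Euler characteristic is 5 − 6 = -1, which agrees with 1 − 2 = -1.
(K is a triangulation of a wedge of 2 circles.)

H_0 ≅ Z,  H_1 ≅ Z^2.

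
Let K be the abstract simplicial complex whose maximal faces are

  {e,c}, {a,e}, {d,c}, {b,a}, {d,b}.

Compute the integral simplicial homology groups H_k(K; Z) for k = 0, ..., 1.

Fix the vertex order a < b < c < d < e and write every simplex with vertices in increasing order. Then dim K = 1 and the simplices of K are:

  0-simplices (5): a, b, c, d, e
  1-simplices (5): ab, ae, bd, cd, ce

Hence C_0 ≅ Z^5, C_1 ≅ Z^5.

The boundary map ∂_1: C_1 → C_0 maps an edge to its endpoints' difference, ∂[p,q] = q − p. For instance
  ∂bd = d − b.
As a 5×5 matrix over Z this has rank 4, with invariant factors (1,1,1,1).

Reading off H_k = ker ∂_k / im ∂_{k+1}:

  H_0: rank C_0 − rank ∂_1 = 5 − 4 = 1, and the invariant factors of ∂_1 are all 1, so H_0 ≅ Z.
  H_1: rank ker ∂_1 − rank ∂_2 = (5 − 4) − 0 = 1, and there is no ∂_2, so H_1 ≅ Z.

As a check, the Euler characteristic is 5 − 5 = 0, which agrees with 1 − 1 = 0.
(K is a triangulation of the circle S^1.)

H_0 = Z,  H_1 = Z.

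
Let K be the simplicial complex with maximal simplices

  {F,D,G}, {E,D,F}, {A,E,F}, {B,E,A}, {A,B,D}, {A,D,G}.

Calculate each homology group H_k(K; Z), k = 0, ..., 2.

We work with the vertex ordering A < B < D < E < F < G. The simplices of K, each written with vertices in increasing order, are:

  0-simplices (6): A, B, D, E, F, G
  1-simplices (12): AB, AD, AE, AF, AG, BD, BE, DE, DF, DG, EF, FG
  2-simplices (6): ABD, ABE, ADG, AEF, DEF, DFG

giving chain groups C_0 ≅ Z^6, C_1 ≅ Z^12, C_2 ≅ Z^6.

∂_1: C_1 → C_0 is given by ∂[p,q] = [q] − [p]. For instance
  ∂FG = G − F.
As a 6×12 matrix over Z this has rank 5, with invariant factors (1,1,1,1,1).

∂_2: C_2 → C_1 maps a triangle to the signed sum of its edges. For instance
  ∂ABD = BD − AD + AB,
  ∂ABE = BE − AE + AB.
As a 12×6 matrix over Z this has rank 6, with invariant factors (1,1,1,1,1,1).

From H_k ≅ ker(∂_k) / im(∂_{k+1}) we obtain:

  H_0: rank C_0 − rank ∂_1 = 6 − 5 = 1, and the invariant factors of ∂_1 are all 1, so H_0 = Z.
  H_1: rank ker ∂_1 − rank ∂_2 = (12 − 5) − 6 = 1, and the invariant factors of ∂_2 are all 1, so H_1 = Z.
  H_2: rank ker ∂_2 − rank ∂_3 = (6 − 6) − 0 = 0, and there is no ∂_3, so H_2 = 0.

As a check, the Euler characteristic is 6 − 12 + 6 = 0, which agrees with 1 − 1 + 0 = 0.
(K is a triangulation of the cylinder S^1 x I.)

H_0 ≅ Z,  H_1 ≅ Z,  H_2 = 0.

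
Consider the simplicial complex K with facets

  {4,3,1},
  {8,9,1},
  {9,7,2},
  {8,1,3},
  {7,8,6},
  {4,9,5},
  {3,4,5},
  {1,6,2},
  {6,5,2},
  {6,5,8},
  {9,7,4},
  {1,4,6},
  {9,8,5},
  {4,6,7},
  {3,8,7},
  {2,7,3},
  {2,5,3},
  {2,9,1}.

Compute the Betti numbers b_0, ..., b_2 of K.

Take the total order 1 < 2 < 3 < 4 < 5 < 6 < 7 < 8 < 9 on the vertex set. Then K (dimension 2) consists of the simplices:

  0-simplices (9): [1], [2], [3], [4], [5], [6], [7], [8], [9]
  1-simplices (27): (27 of them)
  2-simplices (18): [1,2,6], [1,2,9], [1,3,4], [1,3,8], [1,4,6], [1,8,9], [2,3,5], [2,3,7], [2,5,6], [2,7,9], [3,4,5], [3,7,8], [4,5,9], [4,6,7], [4,7,9], [5,6,8], [5,8,9], [6,7,8]

giving chain groups C_0 ≅ Z^9, C_1 ≅ Z^27, C_2 ≅ Z^18.

Boundary ∂_1: C_1 → C_0 maps an edge to its endpoints' difference, ∂[p,q] = q − p.
As a 9×27 matrix over Z this has rank 8, with invariant factors (1,1,1,1,1,1,1,1).

∂_2: C_2 → C_1 acts by ∂[p,q,r] = [q,r] − [p,r] + [p,q]. For instance
  ∂[6,7,8] = [7,8] − [6,8] + [6,7],
  ∂[2,3,7] = [3,7] − [2,7] + [2,3].
The 27×18 boundary matrix has rank 17 and Smith normal form diag(1,1,1,1,1,1,1,1,1,1,1,1,1,1,1,1,1).

Computing H_k = (kernel of ∂_k) / (image of ∂_{k+1}):

  H_0: rank C_0 − rank ∂_1 = 9 − 8 = 1, and the invariant factors of ∂_1 are all 1, so H_0 ≅ Z.
  H_1: rank ker ∂_1 − rank ∂_2 = (27 − 8) − 17 = 2, and the invariant factors of ∂_2 are all 1, so H_1 ≅ Z^2.
  H_2: rank ker ∂_2 − rank ∂_3 = (18 − 17) − 0 = 1, and there is no ∂_3, so H_2 ≅ Z.

Hence the Betti numbers are b_0 = 1, b_1 = 2, b_2 = 1.

b_0 = 1, b_1 = 2, b_2 = 1.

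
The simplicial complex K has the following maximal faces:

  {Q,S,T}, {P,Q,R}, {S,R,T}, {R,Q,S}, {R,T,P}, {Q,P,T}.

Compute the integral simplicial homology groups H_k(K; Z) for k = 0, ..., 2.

H_0 = Z,  H_1 = 0,  H_2 = Z.

Order the vertices as P < Q < R < S < T. Listing each simplex with vertices in this order, K has dimension 2 with simplices:

  0-simplices (5): P, Q, R, S, T
  1-simplices (9): PQ, PR, PT, QR, QS, QT, RS, RT, ST
  2-simplices (6): PQR, PQT, PRT, QRS, QST, RST

giving chain groups C_0 ≅ Z^5, C_1 ≅ Z^9, C_2 ≅ Z^6.

∂_1: C_1 → C_0 sends each edge [p,q] (with p < q) to q − p. For instance
  ∂PT = T − P.
The 5×9 boundary matrix has rank 4 and Smith normal form diag(1,1,1,1).

∂_2: C_2 → C_1 sends each 2-simplex [p,q,r] to [q,r] − [p,r] + [p,q]. For instance
  ∂RST = ST − RT + RS,
  ∂QRS = RS − QS + QR.
As a 9×6 matrix over Z this has rank 5, with invariant factors (1,1,1,1,1).

Reading off H_k = ker ∂_k / im ∂_{k+1}:

  H_0: rank C_0 − rank ∂_1 = 5 − 4 = 1, and the invariant factors of ∂_1 are all 1, so H_0 = Z.
  H_1: rank ker ∂_1 − rank ∂_2 = (9 − 4) − 5 = 0, and the invariant factors of ∂_2 are all 1, so H_1 = 0.
  H_2: rank ker ∂_2 − rank ∂_3 = (6 − 5) − 0 = 1, and there is no ∂_3, so H_2 = Z.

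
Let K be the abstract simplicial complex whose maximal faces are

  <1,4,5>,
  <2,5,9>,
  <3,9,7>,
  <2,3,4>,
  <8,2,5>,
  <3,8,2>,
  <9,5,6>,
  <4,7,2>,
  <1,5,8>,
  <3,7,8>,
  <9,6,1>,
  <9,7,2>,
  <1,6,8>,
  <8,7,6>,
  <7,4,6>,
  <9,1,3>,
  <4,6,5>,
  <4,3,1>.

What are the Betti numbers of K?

Take the total order 1 < 2 < 3 < 4 < 5 < 6 < 7 < 8 < 9 on the vertex set. Then K (dimension 2) consists of the simplices:

  0-simplices (9): [1], [2], [3], [4], [5], [6], [7], [8], [9]
  1-simplices (27): (27 of them)
  2-simplices (18): [1,3,4], [1,3,9], [1,4,5], [1,5,8], [1,6,8], [1,6,9], [2,3,4], [2,3,8], [2,4,7], [2,5,8], [2,5,9], [2,7,9], [3,7,8], [3,7,9], [4,5,6], [4,6,7], [5,6,9], [6,7,8]

Hence C_0 ≅ Z^9, C_1 ≅ Z^27, C_2 ≅ Z^18.

The boundary map ∂_1: C_1 → C_0 is given by ∂[p,q] = [q] − [p].
This gives a 9×27 integer matrix of rank 8; reducing to Smith normal form yields diagonal entries (1,1,1,1,1,1,1,1).

The boundary map ∂_2: C_2 → C_1 acts by ∂[p,q,r] = [q,r] − [p,r] + [p,q]. For instance
  ∂[5,6,9] = [6,9] − [5,9] + [5,6],
  ∂[4,5,6] = [5,6] − [4,6] + [4,5].
As a 27×18 matrix over Z this has rank 18, with invariant factors (1,1,1,1,1,1,1,1,1,1,1,1,1,1,1,1,1,2).

From H_k ≅ ker(∂_k) / im(∂_{k+1}) we obtain:

  H_0: rank C_0 − rank ∂_1 = 9 − 8 = 1, and the invariant factors of ∂_1 are all 1, so H_0 = Z.
  H_1: rank ker ∂_1 − rank ∂_2 = (27 − 8) − 18 = 1, and ∂_2 has invariant factor 2 > 1, so H_1 = Z ⊕ Z/2.
  H_2: rank ker ∂_2 − rank ∂_3 = (18 − 18) − 0 = 0, and there is no ∂_3, so H_2 = 0.

(K is a triangulation of the Klein bottle.)

Hence the Betti numbers are b_0 = 1, b_1 = 1, b_2 = 0.

b_0 = 1, b_1 = 1, b_2 = 0.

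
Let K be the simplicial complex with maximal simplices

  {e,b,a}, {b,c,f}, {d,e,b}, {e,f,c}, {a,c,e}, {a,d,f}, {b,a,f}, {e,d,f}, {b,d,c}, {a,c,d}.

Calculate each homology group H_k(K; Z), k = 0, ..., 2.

Fix the vertex order a < b < c < d < e < f and write every simplex with vertices in increasing order. Then dim K = 2 and the simplices of K are:

  0-simplices (6): a, b, c, d, e, f
  1-simplices (15): ab, ac, ad, ae, af, bc, bd, be, bf, cd, ce, cf, de, df, ef
  2-simplices (10): abe, abf, acd, ace, adf, bcd, bcf, bde, cef, def

giving chain groups C_0 ≅ Z^6, C_1 ≅ Z^15, C_2 ≅ Z^10.

∂_1: C_1 → C_0 is given by ∂[p,q] = [q] − [p]. For instance
  ∂ab = b − a.
As a 6×15 matrix over Z this has rank 5, with invariant factors (1,1,1,1,1).

The boundary map ∂_2: C_2 → C_1 acts by ∂[p,q,r] = [q,r] − [p,r] + [p,q]. For instance
  ∂cef = ef − cf + ce,
  ∂abe = be − ae + ab.
This gives a 15×10 integer matrix of rank 10; reducing to Smith normal form yields diagonal entries (1,1,1,1,1,1,1,1,1,2).

From H_k ≅ ker(∂_k) / im(∂_{k+1}) we obtain:

  H_0: rank C_0 − rank ∂_1 = 6 − 5 = 1, and the invariant factors of ∂_1 are all 1, so H_0 ≅ Z.
  H_1: rank ker ∂_1 − rank ∂_2 = (15 − 5) − 10 = 0, and ∂_2 has invariant factor 2 > 1, so H_1 ≅ Z_2.
  H_2: rank ker ∂_2 − rank ∂_3 = (10 − 10) − 0 = 0, and there is no ∂_3, so H_2 ≅ 0.

(K is a triangulation of the real projective plane RP^2.)

H_0 = Z,  H_1 = Z_2,  H_2 = 0.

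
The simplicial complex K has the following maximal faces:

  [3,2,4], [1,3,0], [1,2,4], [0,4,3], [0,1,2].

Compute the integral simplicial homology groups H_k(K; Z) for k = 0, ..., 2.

We work with the vertex ordering 0 < 1 < 2 < 3 < 4. The simplices of K, each written with vertices in increasing order, are:

  0-simplices (5): [0], [1], [2], [3], [4]
  1-simplices (10): [0,1], [0,2], [0,3], [0,4], [1,2], [1,3], [1,4], [2,3], [2,4], [3,4]
  2-simplices (5): [0,1,2], [0,1,3], [0,3,4], [1,2,4], [2,3,4]

giving chain groups C_0 ≅ Z^5, C_1 ≅ Z^10, C_2 ≅ Z^5.

Boundary ∂_1: C_1 → C_0 sends each edge [p,q] (with p < q) to q − p.
The resulting 5×10 matrix has rank 4, and its Smith normal form has invariant factors (1,1,1,1).

The boundary map ∂_2: C_2 → C_1 acts by ∂[p,q,r] = [q,r] − [p,r] + [p,q]. For instance
  ∂[0,3,4] = [3,4] − [0,4] + [0,3],
  ∂[2,3,4] = [3,4] − [2,4] + [2,3].
The 10×5 boundary matrix has rank 5 and Smith normal form diag(1,1,1,1,1).

Reading off H_k = ker ∂_k / im ∂_{k+1}:

  H_0: rank C_0 − rank ∂_1 = 5 − 4 = 1, and the invariant factors of ∂_1 are all 1, so H_0 ≅ Z.
  H_1: rank ker ∂_1 − rank ∂_2 = (10 − 4) − 5 = 1, and the invariant factors of ∂_2 are all 1, so H_1 ≅ Z.
  H_2: rank ker ∂_2 − rank ∂_3 = (5 − 5) − 0 = 0, and there is no ∂_3, so H_2 ≅ 0.

H_0 ≅ Z,  H_1 ≅ Z,  H_2 = 0.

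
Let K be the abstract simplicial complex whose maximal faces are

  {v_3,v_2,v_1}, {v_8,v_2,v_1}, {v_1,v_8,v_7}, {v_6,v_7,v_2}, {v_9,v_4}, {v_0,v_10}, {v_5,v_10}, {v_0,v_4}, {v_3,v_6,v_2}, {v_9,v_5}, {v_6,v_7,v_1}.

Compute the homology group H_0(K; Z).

H_0 = Z^2.

We work with the vertex ordering v_0 < v_1 < v_2 < v_3 < v_4 < v_5 < v_6 < v_7 < v_8 < v_9 < v_10. The simplices of K, each written with vertices in increasing order, are:

  0-simplices (11): [v_0], [v_1], [v_2], [v_3], [v_4], [v_5], [v_6], [v_7], [v_8], [v_9], [v_10]
  1-simplices (17): (17 of them)
  2-simplices (6): [v_1,v_2,v_3], [v_1,v_2,v_8], [v_1,v_6,v_7], [v_1,v_7,v_8], [v_2,v_3,v_6], [v_2,v_6,v_7]

giving chain groups C_0 ≅ Z^11, C_1 ≅ Z^17, C_2 ≅ Z^6.

Boundary ∂_1: C_1 → C_0 is given by ∂[p,q] = [q] − [p].
The resulting 11×17 matrix has rank 9, and its Smith normal form has invariant factors (1,1,1,1,1,1,1,1,1).

∂_2: C_2 → C_1 sends each 2-simplex [p,q,r] to [q,r] − [p,r] + [p,q]. For instance
  ∂[v_1,v_2,v_3] = [v_2,v_3] − [v_1,v_3] + [v_1,v_2],
  ∂[v_2,v_3,v_6] = [v_3,v_6] − [v_2,v_6] + [v_2,v_3].
The 17×6 boundary matrix has rank 6 and Smith normal form diag(1,1,1,1,1,1).

Reading off H_k = ker ∂_k / im ∂_{k+1}:

  H_0: rank C_0 − rank ∂_1 = 11 − 9 = 2, and the invariant factors of ∂_1 are all 1, so H_0 = Z^2.

(K is a triangulation of the disjoint union of the circle S^1 and the cylinder S^1 x I.)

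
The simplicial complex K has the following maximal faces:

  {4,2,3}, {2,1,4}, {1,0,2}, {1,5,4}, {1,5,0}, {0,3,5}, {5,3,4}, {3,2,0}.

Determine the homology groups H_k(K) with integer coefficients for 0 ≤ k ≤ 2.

We work with the vertex ordering 0 < 1 < 2 < 3 < 4 < 5. The simplices of K, each written with vertices in increasing order, are:

  0-simplices (6): [0], [1], [2], [3], [4], [5]
  1-simplices (12): [0,1], [0,2], [0,3], [0,5], [1,2], [1,4], [1,5], [2,3], [2,4], [3,4], [3,5], [4,5]
  2-simplices (8): [0,1,2], [0,1,5], [0,2,3], [0,3,5], [1,2,4], [1,4,5], [2,3,4], [3,4,5]

so the chain groups are C_0 ≅ Z^6, C_1 ≅ Z^12, C_2 ≅ Z^8.

Boundary ∂_1: C_1 → C_0 maps an edge to its endpoints' difference, ∂[p,q] = q − p.
As a 6×12 matrix over Z this has rank 5, with invariant factors (1,1,1,1,1).

The boundary map ∂_2: C_2 → C_1 sends each 2-simplex [p,q,r] to [q,r] − [p,r] + [p,q]. For instance
  ∂[0,1,2] = [1,2] − [0,2] + [0,1],
  ∂[1,2,4] = [2,4] − [1,4] + [1,2].
The resulting 12×8 matrix has rank 7, and its Smith normal form has invariant factors (1,1,1,1,1,1,1).

From H_k ≅ ker(∂_k) / im(∂_{k+1}) we obtain:

  H_0: rank C_0 − rank ∂_1 = 6 − 5 = 1, and the invariant factors of ∂_1 are all 1, so H_0 ≅ Z.
  H_1: rank ker ∂_1 − rank ∂_2 = (12 − 5) − 7 = 0, and the invariant factors of ∂_2 are all 1, so H_1 ≅ 0.
  H_2: rank ker ∂_2 − rank ∂_3 = (8 − 7) − 0 = 1, and there is no ∂_3, so H_2 ≅ Z.

(K is a triangulation of the 2-sphere S^2.)

H_0 = Z,  H_1 = 0,  H_2 = Z.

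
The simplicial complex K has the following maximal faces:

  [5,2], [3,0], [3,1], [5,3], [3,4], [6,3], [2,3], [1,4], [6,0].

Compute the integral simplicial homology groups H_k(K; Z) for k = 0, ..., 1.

H_0 ≅ Z,  H_1 ≅ Z^3.

Take the total order 0 < 1 < 2 < 3 < 4 < 5 < 6 on the vertex set. Then K (dimension 1) consists of the simplices:

  0-simplices (7): [0], [1], [2], [3], [4], [5], [6]
  1-simplices (9): [0,3], [0,6], [1,3], [1,4], [2,3], [2,5], [3,4], [3,5], [3,6]

giving chain groups C_0 ≅ Z^7, C_1 ≅ Z^9.

∂_1: C_1 → C_0 maps an edge to its endpoints' difference, ∂[p,q] = q − p. For instance
  ∂[1,4] = [4] − [1].
This gives a 7×9 integer matrix of rank 6; reducing to Smith normal form yields diagonal entries (1,1,1,1,1,1).

Computing H_k = (kernel of ∂_k) / (image of ∂_{k+1}):

  H_0: rank C_0 − rank ∂_1 = 7 − 6 = 1, and the invariant factors of ∂_1 are all 1, so H_0 = Z.
  H_1: rank ker ∂_1 − rank ∂_2 = (9 − 6) − 0 = 3, and there is no ∂_2, so H_1 = Z^3.

(K is a triangulation of a wedge of 3 circles.)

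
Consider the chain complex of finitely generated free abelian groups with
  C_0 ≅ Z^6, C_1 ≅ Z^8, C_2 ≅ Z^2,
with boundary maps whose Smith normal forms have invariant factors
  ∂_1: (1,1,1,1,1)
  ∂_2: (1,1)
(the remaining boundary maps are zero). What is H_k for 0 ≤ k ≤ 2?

H_0 ≅ Z,  H_1 ≅ Z,  H_2 = 0.

H_0: b_0 = 6 − 0 − 5 = 1; torsion from ∂_1 factors > 1: none. So H_0 ≅ Z.
H_1: b_1 = 8 − 5 − 2 = 1; torsion from ∂_2 factors > 1: none. So H_1 ≅ Z.
H_2: b_2 = 2 − 2 − 0 = 0; torsion from ∂_3 factors > 1: none. So H_2 ≅ 0.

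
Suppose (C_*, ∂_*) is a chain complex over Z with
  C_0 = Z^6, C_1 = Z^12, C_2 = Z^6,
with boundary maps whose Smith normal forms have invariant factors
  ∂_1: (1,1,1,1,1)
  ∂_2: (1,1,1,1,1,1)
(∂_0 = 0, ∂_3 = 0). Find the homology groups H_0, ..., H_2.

H_0 = Z,  H_1 = Z,  H_2 = 0.

H_0: b_0 = 6 − 0 − 5 = 1; torsion from ∂_1 factors > 1: none. So H_0 = Z.
H_1: b_1 = 12 − 5 − 6 = 1; torsion from ∂_2 factors > 1: none. So H_1 = Z.
H_2: b_2 = 6 − 6 − 0 = 0; torsion from ∂_3 factors > 1: none. So H_2 = 0.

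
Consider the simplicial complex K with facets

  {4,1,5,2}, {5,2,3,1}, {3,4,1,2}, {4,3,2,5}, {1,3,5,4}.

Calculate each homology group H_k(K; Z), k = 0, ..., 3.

Order the vertices as 1 < 2 < 3 < 4 < 5. Listing each simplex with vertices in this order, K has dimension 3 with simplices:

  0-simplices (5): [1], [2], [3], [4], [5]
  1-simplices (10): [1,2], [1,3], [1,4], [1,5], [2,3], [2,4], [2,5], [3,4], [3,5], [4,5]
  2-simplices (10): [1,2,3], [1,2,4], [1,2,5], [1,3,4], [1,3,5], [1,4,5], [2,3,4], [2,3,5], [2,4,5], [3,4,5]
  3-simplices (5): [1,2,3,4], [1,2,3,5], [1,2,4,5], [1,3,4,5], [2,3,4,5]

so the chain groups are C_0 ≅ Z^5, C_1 ≅ Z^10, C_2 ≅ Z^10, C_3 ≅ Z^5.

∂_1: C_1 → C_0 maps an edge to its endpoints' difference, ∂[p,q] = q − p. For instance
  ∂[2,5] = [5] − [2].
The 5×10 boundary matrix has rank 4 and Smith normal form diag(1,1,1,1).

The boundary map ∂_2: C_2 → C_1 sends each 2-simplex [p,q,r] to [q,r] − [p,r] + [p,q]. For instance
  ∂[1,3,4] = [3,4] − [1,4] + [1,3],
  ∂[3,4,5] = [4,5] − [3,5] + [3,4].
As a 10×10 matrix over Z this has rank 6, with invariant factors (1,1,1,1,1,1).

Boundary ∂_3: C_3 → C_2 sends each 3-simplex σ to the alternating sum Σ_i (−1)^i (σ with its i-th vertex removed). For instance
  ∂[1,2,3,5] = [2,3,5] − [1,3,5] + [1,2,5] − [1,2,3],
  ∂[2,3,4,5] = [3,4,5] − [2,4,5] + [2,3,5] − [2,3,4].
The 10×5 boundary matrix has rank 4 and Smith normal form diag(1,1,1,1).

From H_k ≅ ker(∂_k) / im(∂_{k+1}) we obtain:

  H_0: rank C_0 − rank ∂_1 = 5 − 4 = 1, and the invariant factors of ∂_1 are all 1, so H_0 ≅ Z.
  H_1: rank ker ∂_1 − rank ∂_2 = (10 − 4) − 6 = 0, and the invariant factors of ∂_2 are all 1, so H_1 ≅ 0.
  H_2: rank ker ∂_2 − rank ∂_3 = (10 − 6) − 4 = 0, and the invariant factors of ∂_3 are all 1, so H_2 ≅ 0.
  H_3: rank ker ∂_3 − rank ∂_4 = (5 − 4) − 0 = 1, and there is no ∂_4, so H_3 ≅ Z.

H_0 ≅ Z,  H_1 = 0,  H_2 = 0,  H_3 ≅ Z.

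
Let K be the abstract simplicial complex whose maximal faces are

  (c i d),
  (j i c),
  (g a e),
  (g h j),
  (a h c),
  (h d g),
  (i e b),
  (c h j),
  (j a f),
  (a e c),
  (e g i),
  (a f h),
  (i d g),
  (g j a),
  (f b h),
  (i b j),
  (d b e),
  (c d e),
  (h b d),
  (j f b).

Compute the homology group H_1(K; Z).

We work with the vertex ordering a < b < c < d < e < f < g < h < i < j. The simplices of K, each written with vertices in increasing order, are:

  0-simplices (10): a, b, c, d, e, f, g, h, i, j
  1-simplices (30): ac, ae, af, ag, ah, aj, bd, be, bf, bh, bi, bj, cd, ce, ch, ci, cj, de, dg, dh, di, eg, ei, fh, fj, gh, gi, gj, hj, ij
  2-simplices (20): ace, ach, aeg, afh, afj, agj, bde, bdh, bei, bfh, bfj, bij, cde, cdi, chj, cij, dgh, dgi, egi, ghj

so the chain groups are C_0 ≅ Z^10, C_1 ≅ Z^30, C_2 ≅ Z^20.

∂_1: C_1 → C_0 maps an edge to its endpoints' difference, ∂[p,q] = q − p. For instance
  ∂be = e − b.
This gives a 10×30 integer matrix of rank 9; reducing to Smith normal form yields diagonal entries (1,1,1,1,1,1,1,1,1).

The boundary map ∂_2: C_2 → C_1 acts by ∂[p,q,r] = [q,r] − [p,r] + [p,q]. For instance
  ∂chj = hj − cj + ch,
  ∂egi = gi − ei + eg.
This gives a 30×20 integer matrix of rank 20; reducing to Smith normal form yields diagonal entries (1,1,1,1,1,1,1,1,1,1,1,1,1,1,1,1,1,1,1,2).

Reading off H_k = ker ∂_k / im ∂_{k+1}:

  H_1: rank ker ∂_1 − rank ∂_2 = (30 − 9) − 20 = 1, and ∂_2 has invariant factor 2 > 1, so H_1 = Z ⊕ Z/2.

H_1 = Z ⊕ Z/2.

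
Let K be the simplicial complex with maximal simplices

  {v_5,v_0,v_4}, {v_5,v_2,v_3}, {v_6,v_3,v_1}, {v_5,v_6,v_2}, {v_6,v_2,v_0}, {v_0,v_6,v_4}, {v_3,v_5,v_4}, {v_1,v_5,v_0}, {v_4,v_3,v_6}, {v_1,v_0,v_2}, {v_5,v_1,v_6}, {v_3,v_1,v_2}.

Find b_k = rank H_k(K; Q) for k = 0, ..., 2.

b_0 = 1, b_1 = 0, b_2 = 0.

Fix the vertex order v_0 < v_1 < v_2 < v_3 < v_4 < v_5 < v_6 and write every simplex with vertices in increasing order. Then dim K = 2 and the simplices of K are:

  0-simplices (7): [v_0], [v_1], [v_2], [v_3], [v_4], [v_5], [v_6]
  1-simplices (18): (18 of them)
  2-simplices (12): (12 of them)

so the chain groups are C_0 ≅ Z^7, C_1 ≅ Z^18, C_2 ≅ Z^12.

∂_1: C_1 → C_0 maps an edge to its endpoints' difference, ∂[p,q] = q − p.
The resulting 7×18 matrix has rank 6, and its Smith normal form has invariant factors (1,1,1,1,1,1).

The boundary map ∂_2: C_2 → C_1 acts by ∂[p,q,r] = [q,r] − [p,r] + [p,q]. For instance
  ∂[v_1,v_3,v_6] = [v_3,v_6] − [v_1,v_6] + [v_1,v_3],
  ∂[v_1,v_5,v_6] = [v_5,v_6] − [v_1,v_6] + [v_1,v_5].
The 18×12 boundary matrix has rank 12 and Smith normal form diag(1,1,1,1,1,1,1,1,1,1,1,2).

Reading off H_k = ker ∂_k / im ∂_{k+1}:

  H_0: rank C_0 − rank ∂_1 = 7 − 6 = 1, and the invariant factors of ∂_1 are all 1, so H_0 = Z.
  H_1: rank ker ∂_1 − rank ∂_2 = (18 − 6) − 12 = 0, and ∂_2 has invariant factor 2 > 1, so H_1 = Z/2.
  H_2: rank ker ∂_2 − rank ∂_3 = (12 − 12) − 0 = 0, and there is no ∂_3, so H_2 = 0.

Hence the Betti numbers are b_0 = 1, b_1 = 0, b_2 = 0.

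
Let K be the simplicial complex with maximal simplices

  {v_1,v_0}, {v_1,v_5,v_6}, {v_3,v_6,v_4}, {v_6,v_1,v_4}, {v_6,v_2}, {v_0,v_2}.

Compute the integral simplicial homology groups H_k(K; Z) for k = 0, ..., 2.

H_0 ≅ Z,  H_1 ≅ Z,  H_2 = 0.

K has 7 vertices, 10 edges, 3 triangles.
rank ∂_0 = 0, rank ∂_1 = 6 ⇒ b_0 = 7 − 0 − 6 = 1; all invariant factors of ∂_1 are 1 so no torsion. So H_0 ≅ Z.
rank ∂_1 = 6, rank ∂_2 = 3 ⇒ b_1 = 10 − 6 − 3 = 1; all invariant factors of ∂_2 are 1 so no torsion. So H_1 ≅ Z.
rank ∂_2 = 3, rank ∂_3 = 0 ⇒ b_2 = 3 − 3 − 0 = 0. So H_2 ≅ 0.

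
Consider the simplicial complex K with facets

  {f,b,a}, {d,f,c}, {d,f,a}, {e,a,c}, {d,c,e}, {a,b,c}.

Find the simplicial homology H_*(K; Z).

H_0 = Z,  H_1 = Z,  H_2 = 0.

Fix the vertex order a < b < c < d < e < f and write every simplex with vertices in increasing order. Then dim K = 2 and the simplices of K are:

  0-simplices (6): a, b, c, d, e, f
  1-simplices (12): ab, ac, ad, ae, af, bc, bf, cd, ce, cf, de, df
  2-simplices (6): abc, abf, ace, adf, cde, cdf

Hence C_0 ≅ Z^6, C_1 ≅ Z^12, C_2 ≅ Z^6.

Boundary ∂_1: C_1 → C_0 sends each edge [p,q] (with p < q) to q − p. For instance
  ∂bf = f − b.
This gives a 6×12 integer matrix of rank 5; reducing to Smith normal form yields diagonal entries (1,1,1,1,1).

∂_2: C_2 → C_1 sends each 2-simplex [p,q,r] to [q,r] − [p,r] + [p,q]. For instance
  ∂cde = de − ce + cd,
  ∂cdf = df − cf + cd.
As a 12×6 matrix over Z this has rank 6, with invariant factors (1,1,1,1,1,1).

Reading off H_k = ker ∂_k / im ∂_{k+1}:

  H_0: rank C_0 − rank ∂_1 = 6 − 5 = 1, and the invariant factors of ∂_1 are all 1, so H_0 = Z.
  H_1: rank ker ∂_1 − rank ∂_2 = (12 − 5) − 6 = 1, and the invariant factors of ∂_2 are all 1, so H_1 = Z.
  H_2: rank ker ∂_2 − rank ∂_3 = (6 − 6) − 0 = 0, and there is no ∂_3, so H_2 = 0.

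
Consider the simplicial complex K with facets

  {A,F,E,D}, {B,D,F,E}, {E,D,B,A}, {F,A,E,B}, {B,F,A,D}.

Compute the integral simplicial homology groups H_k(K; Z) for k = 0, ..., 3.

We work with the vertex ordering A < B < D < E < F. The simplices of K, each written with vertices in increasing order, are:

  0-simplices (5): A, B, D, E, F
  1-simplices (10): AB, AD, AE, AF, BD, BE, BF, DE, DF, EF
  2-simplices (10): ABD, ABE, ABF, ADE, ADF, AEF, BDE, BDF, BEF, DEF
  3-simplices (5): ABDE, ABDF, ABEF, ADEF, BDEF

giving chain groups C_0 ≅ Z^5, C_1 ≅ Z^10, C_2 ≅ Z^10, C_3 ≅ Z^5.

The boundary map ∂_1: C_1 → C_0 is given by ∂[p,q] = [q] − [p].
The resulting 5×10 matrix has rank 4, and its Smith normal form has invariant factors (1,1,1,1).

The boundary map ∂_2: C_2 → C_1 maps a triangle to the signed sum of its edges. For instance
  ∂ABE = BE − AE + AB,
  ∂ABD = BD − AD + AB.
As a 10×10 matrix over Z this has rank 6, with invariant factors (1,1,1,1,1,1).

Boundary ∂_3: C_3 → C_2 sends each 3-simplex σ to the alternating sum Σ_i (−1)^i (σ with its i-th vertex removed). For instance
  ∂BDEF = DEF − BEF + BDF − BDE,
  ∂ABEF = BEF − AEF + ABF − ABE.
The 10×5 boundary matrix has rank 4 and Smith normal form diag(1,1,1,1).

Now H_k = ker ∂_k / im ∂_{k+1}, so:

  H_0: rank C_0 − rank ∂_1 = 5 − 4 = 1, and the invariant factors of ∂_1 are all 1, so H_0 ≅ Z.
  H_1: rank ker ∂_1 − rank ∂_2 = (10 − 4) − 6 = 0, and the invariant factors of ∂_2 are all 1, so H_1 ≅ 0.
  H_2: rank ker ∂_2 − rank ∂_3 = (10 − 6) − 4 = 0, and the invariant factors of ∂_3 are all 1, so H_2 ≅ 0.
  H_3: rank ker ∂_3 − rank ∂_4 = (5 − 4) − 0 = 1, and there is no ∂_4, so H_3 ≅ Z.

H_0 ≅ Z,  H_1 = 0,  H_2 = 0,  H_3 ≅ Z.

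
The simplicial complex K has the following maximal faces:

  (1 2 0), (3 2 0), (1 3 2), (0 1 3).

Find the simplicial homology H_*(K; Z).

H_0 ≅ Z,  H_1 = 0,  H_2 ≅ Z.

Fix the vertex order 0 < 1 < 2 < 3 and write every simplex with vertices in increasing order. Then dim K = 2 and the simplices of K are:

  0-simplices (4): [0], [1], [2], [3]
  1-simplices (6): [0,1], [0,2], [0,3], [1,2], [1,3], [2,3]
  2-simplices (4): [0,1,2], [0,1,3], [0,2,3], [1,2,3]

so the chain groups are C_0 ≅ Z^4, C_1 ≅ Z^6, C_2 ≅ Z^4.

∂_1: C_1 → C_0 is given by ∂[p,q] = [q] − [p].
This gives a 4×6 integer matrix of rank 3; reducing to Smith normal form yields diagonal entries (1,1,1).

Boundary ∂_2: C_2 → C_1 maps a triangle to the signed sum of its edges. For instance
  ∂[1,2,3] = [2,3] − [1,3] + [1,2],
  ∂[0,1,2] = [1,2] − [0,2] + [0,1].
The 6×4 boundary matrix has rank 3 and Smith normal form diag(1,1,1).

Reading off H_k = ker ∂_k / im ∂_{k+1}:

  H_0: rank C_0 − rank ∂_1 = 4 − 3 = 1, and the invariant factors of ∂_1 are all 1, so H_0 = Z.
  H_1: rank ker ∂_1 − rank ∂_2 = (6 − 3) − 3 = 0, and the invariant factors of ∂_2 are all 1, so H_1 = 0.
  H_2: rank ker ∂_2 − rank ∂_3 = (4 − 3) − 0 = 1, and there is no ∂_3, so H_2 = Z.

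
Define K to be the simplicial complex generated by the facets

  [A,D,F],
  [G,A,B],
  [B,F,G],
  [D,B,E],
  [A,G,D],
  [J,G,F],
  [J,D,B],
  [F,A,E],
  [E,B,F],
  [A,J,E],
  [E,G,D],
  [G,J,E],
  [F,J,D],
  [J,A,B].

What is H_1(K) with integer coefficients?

H_1 ≅ Z^2.

Fix the vertex order A < B < D < E < F < G < J and write every simplex with vertices in increasing order. Then dim K = 2 and the simplices of K are:

  0-simplices (7): A, B, D, E, F, G, J
  1-simplices (21): AB, AD, AE, AF, AG, AJ, BD, BE, BF, BG, BJ, DE, DF, DG, DJ, EF, EG, EJ, FG, FJ, GJ
  2-simplices (14): ABG, ABJ, ADF, ADG, AEF, AEJ, BDE, BDJ, BEF, BFG, DEG, DFJ, EGJ, FGJ

Hence C_0 ≅ Z^7, C_1 ≅ Z^21, C_2 ≅ Z^14.

Boundary ∂_1: C_1 → C_0 sends each edge [p,q] (with p < q) to q − p.
This gives a 7×21 integer matrix of rank 6; reducing to Smith normal form yields diagonal entries (1,1,1,1,1,1).

The boundary map ∂_2: C_2 → C_1 acts by ∂[p,q,r] = [q,r] − [p,r] + [p,q]. For instance
  ∂DFJ = FJ − DJ + DF,
  ∂FGJ = GJ − FJ + FG.
As a 21×14 matrix over Z this has rank 13, with invariant factors (1,1,1,1,1,1,1,1,1,1,1,1,1).

Reading off H_k = ker ∂_k / im ∂_{k+1}:

  H_1: rank ker ∂_1 − rank ∂_2 = (21 − 6) − 13 = 2, and the invariant factors of ∂_2 are all 1, so H_1 = Z^2.

(K is a triangulation of the torus T^2.)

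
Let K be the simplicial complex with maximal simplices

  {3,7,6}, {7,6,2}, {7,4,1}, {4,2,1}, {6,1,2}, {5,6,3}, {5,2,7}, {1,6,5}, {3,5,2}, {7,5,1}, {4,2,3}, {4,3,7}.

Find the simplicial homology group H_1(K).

K has 7 vertices, 18 edges, 12 triangles.
rank ∂_1 = 6, rank ∂_2 = 12 ⇒ b_1 = 18 − 6 − 12 = 0; ∂_2 has invariant factor(s) [2] giving torsion. So H_1 = Z/2Z.

H_1 = Z/2Z.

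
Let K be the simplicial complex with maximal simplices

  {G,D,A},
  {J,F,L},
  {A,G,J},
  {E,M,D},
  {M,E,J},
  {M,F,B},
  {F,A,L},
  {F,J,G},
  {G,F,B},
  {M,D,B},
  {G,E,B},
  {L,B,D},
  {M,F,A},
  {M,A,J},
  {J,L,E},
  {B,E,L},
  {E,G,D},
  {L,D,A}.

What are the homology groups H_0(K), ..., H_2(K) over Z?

H_0 = Z,  H_1 = Z ⊕ Z/2Z,  H_2 = 0.

Fix the vertex order A < B < D < E < F < G < J < L < M and write every simplex with vertices in increasing order. Then dim K = 2 and the simplices of K are:

  0-simplices (9): A, B, D, E, F, G, J, L, M
  1-simplices (27): AD, AF, AG, AJ, AL, AM, BD, BE, BF, BG, BL, BM, DE, DG, DL, DM, EG, EJ, EL, EM, FG, FJ, FL, FM, GJ, JL, JM
  2-simplices (18): ADG, ADL, AFL, AFM, AGJ, AJM, BDL, BDM, BEG, BEL, BFG, BFM, DEG, DEM, EJL, EJM, FGJ, FJL

giving chain groups C_0 ≅ Z^9, C_1 ≅ Z^27, C_2 ≅ Z^18.

Boundary ∂_1: C_1 → C_0 sends each edge [p,q] (with p < q) to q − p.
The 9×27 boundary matrix has rank 8 and Smith normal form diag(1,1,1,1,1,1,1,1).

Boundary ∂_2: C_2 → C_1 acts by ∂[p,q,r] = [q,r] − [p,r] + [p,q]. For instance
  ∂BDM = DM − BM + BD,
  ∂DEG = EG − DG + DE.
This gives a 27×18 integer matrix of rank 18; reducing to Smith normal form yields diagonal entries (1,1,1,1,1,1,1,1,1,1,1,1,1,1,1,1,1,2).

From H_k ≅ ker(∂_k) / im(∂_{k+1}) we obtain:

  H_0: rank C_0 − rank ∂_1 = 9 − 8 = 1, and the invariant factors of ∂_1 are all 1, so H_0 = Z.
  H_1: rank ker ∂_1 − rank ∂_2 = (27 − 8) − 18 = 1, and ∂_2 has invariant factor 2 > 1, so H_1 = Z ⊕ Z/2Z.
  H_2: rank ker ∂_2 − rank ∂_3 = (18 − 18) − 0 = 0, and there is no ∂_3, so H_2 = 0.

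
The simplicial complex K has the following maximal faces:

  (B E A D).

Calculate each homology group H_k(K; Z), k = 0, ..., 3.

We work with the vertex ordering A < B < D < E. The simplices of K, each written with vertices in increasing order, are:

  0-simplices (4): A, B, D, E
  1-simplices (6): AB, AD, AE, BD, BE, DE
  2-simplices (4): ABD, ABE, ADE, BDE
  3-simplices (1): ABDE

so the chain groups are C_0 ≅ Z^4, C_1 ≅ Z^6, C_2 ≅ Z^4, C_3 ≅ Z^1.

The boundary map ∂_1: C_1 → C_0 maps an edge to its endpoints' difference, ∂[p,q] = q − p.
As a 4×6 matrix over Z this has rank 3, with invariant factors (1,1,1).

Boundary ∂_2: C_2 → C_1 maps a triangle to the signed sum of its edges. For instance
  ∂ABD = BD − AD + AB,
  ∂ADE = DE − AE + AD.
As a 6×4 matrix over Z this has rank 3, with invariant factors (1,1,1).

The boundary map ∂_3: C_3 → C_2 sends each 3-simplex σ to the alternating sum Σ_i (−1)^i (σ with its i-th vertex removed). For instance
  ∂ABDE = BDE − ADE + ABE − ABD.
The 4×1 boundary matrix has rank 1 and Smith normal form diag(1).

Reading off H_k = ker ∂_k / im ∂_{k+1}:

  H_0: rank C_0 − rank ∂_1 = 4 − 3 = 1, and the invariant factors of ∂_1 are all 1, so H_0 ≅ Z.
  H_1: rank ker ∂_1 − rank ∂_2 = (6 − 3) − 3 = 0, and the invariant factors of ∂_2 are all 1, so H_1 ≅ 0.
  H_2: rank ker ∂_2 − rank ∂_3 = (4 − 3) − 1 = 0, and the invariant factors of ∂_3 are all 1, so H_2 ≅ 0.
  H_3: rank ker ∂_3 − rank ∂_4 = (1 − 1) − 0 = 0, and there is no ∂_4, so H_3 ≅ 0.

As a check, the Euler characteristic is 4 − 6 + 4 − 1 = 1, which agrees with 1 − 0 + 0 − 0 = 1.

H_0 = Z,  H_1 = 0,  H_2 = 0,  H_3 = 0.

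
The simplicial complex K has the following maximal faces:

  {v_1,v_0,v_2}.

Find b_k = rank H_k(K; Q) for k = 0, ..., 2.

Take the total order v_0 < v_1 < v_2 on the vertex set. Then K (dimension 2) consists of the simplices:

  0-simplices (3): [v_0], [v_1], [v_2]
  1-simplices (3): [v_0,v_1], [v_0,v_2], [v_1,v_2]
  2-simplices (1): [v_0,v_1,v_2]

Hence C_0 ≅ Z^3, C_1 ≅ Z^3, C_2 ≅ Z^1.

∂_1: C_1 → C_0 is given by ∂[p,q] = [q] − [p]. For instance
  ∂[v_0,v_2] = [v_2] − [v_0].
As a 3×3 matrix over Z this has rank 2, with invariant factors (1,1).

Boundary ∂_2: C_2 → C_1 sends each 2-simplex [p,q,r] to [q,r] − [p,r] + [p,q]. For instance
  ∂[v_0,v_1,v_2] = [v_1,v_2] − [v_0,v_2] + [v_0,v_1].
This gives a 3×1 integer matrix of rank 1; reducing to Smith normal form yields diagonal entries (1).

From H_k ≅ ker(∂_k) / im(∂_{k+1}) we obtain:

  H_0: rank C_0 − rank ∂_1 = 3 − 2 = 1, and the invariant factors of ∂_1 are all 1, so H_0 = Z.
  H_1: rank ker ∂_1 − rank ∂_2 = (3 − 2) − 1 = 0, and the invariant factors of ∂_2 are all 1, so H_1 = 0.
  H_2: rank ker ∂_2 − rank ∂_3 = (1 − 1) − 0 = 0, and there is no ∂_3, so H_2 = 0.

Hence the Betti numbers are b_0 = 1, b_1 = 0, b_2 = 0.

b_0 = 1, b_1 = 0, b_2 = 0.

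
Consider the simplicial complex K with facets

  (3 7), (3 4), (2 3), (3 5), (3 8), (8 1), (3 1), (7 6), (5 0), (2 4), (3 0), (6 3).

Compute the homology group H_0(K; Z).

H_0 = Z.

Order the vertices as 0 < 1 < 2 < 3 < 4 < 5 < 6 < 7 < 8. Listing each simplex with vertices in this order, K has dimension 1 with simplices:

  0-simplices (9): [0], [1], [2], [3], [4], [5], [6], [7], [8]
  1-simplices (12): [0,3], [0,5], [1,3], [1,8], [2,3], [2,4], [3,4], [3,5], [3,6], [3,7], [3,8], [6,7]

Hence C_0 ≅ Z^9, C_1 ≅ Z^12.

Boundary ∂_1: C_1 → C_0 maps an edge to its endpoints' difference, ∂[p,q] = q − p.
This gives a 9×12 integer matrix of rank 8; reducing to Smith normal form yields diagonal entries (1,1,1,1,1,1,1,1).

Computing H_k = (kernel of ∂_k) / (image of ∂_{k+1}):

  H_0: rank C_0 − rank ∂_1 = 9 − 8 = 1, and the invariant factors of ∂_1 are all 1, so H_0 ≅ Z.

(K is a triangulation of a wedge of 4 circles.)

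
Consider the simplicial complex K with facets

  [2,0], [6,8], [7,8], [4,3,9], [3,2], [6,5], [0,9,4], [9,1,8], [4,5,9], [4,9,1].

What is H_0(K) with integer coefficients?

H_0 = Z.

Order the vertices as 0 < 1 < 2 < 3 < 4 < 5 < 6 < 7 < 8 < 9. Listing each simplex with vertices in this order, K has dimension 2 with simplices:

  0-simplices (10): [0], [1], [2], [3], [4], [5], [6], [7], [8], [9]
  1-simplices (16): [0,2], [0,4], [0,9], [1,4], [1,8], [1,9], [2,3], [3,4], [3,9], [4,5], [4,9], [5,6], [5,9], [6,8], [7,8], [8,9]
  2-simplices (5): [0,4,9], [1,4,9], [1,8,9], [3,4,9], [4,5,9]

so the chain groups are C_0 ≅ Z^10, C_1 ≅ Z^16, C_2 ≅ Z^5.

The boundary map ∂_1: C_1 → C_0 maps an edge to its endpoints' difference, ∂[p,q] = q − p. For instance
  ∂[6,8] = [8] − [6].
The 10×16 boundary matrix has rank 9 and Smith normal form diag(1,1,1,1,1,1,1,1,1).

Boundary ∂_2: C_2 → C_1 maps a triangle to the signed sum of its edges. For instance
  ∂[1,4,9] = [4,9] − [1,9] + [1,4],
  ∂[1,8,9] = [8,9] − [1,9] + [1,8].
The 16×5 boundary matrix has rank 5 and Smith normal form diag(1,1,1,1,1).

Now H_k = ker ∂_k / im ∂_{k+1}, so:

  H_0: rank C_0 − rank ∂_1 = 10 − 9 = 1, and the invariant factors of ∂_1 are all 1, so H_0 = Z.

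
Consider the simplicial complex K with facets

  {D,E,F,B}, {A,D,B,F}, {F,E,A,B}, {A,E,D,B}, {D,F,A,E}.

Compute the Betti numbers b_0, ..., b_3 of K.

Take the total order A < B < D < E < F on the vertex set. Then K (dimension 3) consists of the simplices:

  0-simplices (5): A, B, D, E, F
  1-simplices (10): AB, AD, AE, AF, BD, BE, BF, DE, DF, EF
  2-simplices (10): ABD, ABE, ABF, ADE, ADF, AEF, BDE, BDF, BEF, DEF
  3-simplices (5): ABDE, ABDF, ABEF, ADEF, BDEF

Hence C_0 ≅ Z^5, C_1 ≅ Z^10, C_2 ≅ Z^10, C_3 ≅ Z^5.

∂_1: C_1 → C_0 sends each edge [p,q] (with p < q) to q − p.
The 5×10 boundary matrix has rank 4 and Smith normal form diag(1,1,1,1).

Boundary ∂_2: C_2 → C_1 sends each 2-simplex [p,q,r] to [q,r] − [p,r] + [p,q]. For instance
  ∂AEF = EF − AF + AE,
  ∂ABE = BE − AE + AB.
This gives a 10×10 integer matrix of rank 6; reducing to Smith normal form yields diagonal entries (1,1,1,1,1,1).

∂_3: C_3 → C_2 sends each 3-simplex σ to the alternating sum Σ_i (−1)^i (σ with its i-th vertex removed). For instance
  ∂ADEF = DEF − AEF + ADF − ADE,
  ∂ABDE = BDE − ADE + ABE − ABD.
The resulting 10×5 matrix has rank 4, and its Smith normal form has invariant factors (1,1,1,1).

Now H_k = ker ∂_k / im ∂_{k+1}, so:

  H_0: rank C_0 − rank ∂_1 = 5 − 4 = 1, and the invariant factors of ∂_1 are all 1, so H_0 ≅ Z.
  H_1: rank ker ∂_1 − rank ∂_2 = (10 − 4) − 6 = 0, and the invariant factors of ∂_2 are all 1, so H_1 ≅ 0.
  H_2: rank ker ∂_2 − rank ∂_3 = (10 − 6) − 4 = 0, and the invariant factors of ∂_3 are all 1, so H_2 ≅ 0.
  H_3: rank ker ∂_3 − rank ∂_4 = (5 − 4) − 0 = 1, and there is no ∂_4, so H_3 ≅ Z.

As a check, the Euler characteristic is 5 − 10 + 10 − 5 = 0, which agrees with 1 − 0 + 0 − 1 = 0.

Hence the Betti numbers are b_0 = 1, b_1 = 0, b_2 = 0, b_3 = 1.

b_0 = 1, b_1 = 0, b_2 = 0, b_3 = 1.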